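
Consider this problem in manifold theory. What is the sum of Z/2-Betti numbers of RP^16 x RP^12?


dim H^*(RP^n; Z/2) = n+1 (one Z/2 in each degree 0..n).
Total Betti number is multiplicative.
Total = (16+1) * (12+1) = 17 * 13 = 221

221


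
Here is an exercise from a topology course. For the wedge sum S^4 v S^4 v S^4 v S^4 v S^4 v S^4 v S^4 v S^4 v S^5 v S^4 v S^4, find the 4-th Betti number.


For a wedge of spheres, H_k (k>0) is free on one generator per sphere of dimension k.
Spheres of dimension 4: count = 10.
b_4 = 10

10


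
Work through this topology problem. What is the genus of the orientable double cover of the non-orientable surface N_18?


chi(N_18) = 2 - 18 = -16.
Double cover: chi(Sigma_g) = 2 * chi(N_18) = 2*(-16) = -32.
2 - 2g = -32, so g = (2 - (-32))/2 = 34/2 = 17

17


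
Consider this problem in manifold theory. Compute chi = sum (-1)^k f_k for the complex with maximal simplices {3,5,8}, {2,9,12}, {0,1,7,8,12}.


Enumerate all faces; f-vector: f_0=9, f_1=16, f_2=12, f_3=5, f_4=1.
chi = sum (-1)^k f_k = 1

1


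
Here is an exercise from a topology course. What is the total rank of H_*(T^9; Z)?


b_k(T^9) = C(9,k), so the sum over k is sum_k C(9,k) = 2^9.
Total = 2^9 = 512

512


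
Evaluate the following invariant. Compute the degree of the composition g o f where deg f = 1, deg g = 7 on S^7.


Degree is multiplicative under composition: deg(g o f) = deg(g) * deg(f).
= 7 * 1 = 7

7


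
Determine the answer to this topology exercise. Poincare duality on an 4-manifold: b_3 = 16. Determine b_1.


Poincare duality for closed orientable n-manifolds: b_k = b_{n-k}.
Here n = 4, so b_1 = b_3 = 16

16


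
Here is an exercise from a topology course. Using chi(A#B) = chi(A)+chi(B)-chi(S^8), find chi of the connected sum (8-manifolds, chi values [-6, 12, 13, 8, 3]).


For n-manifolds: chi(A#B) = chi(A) + chi(B) - chi(S^8).
chi(S^8) = 1 + (-1)^8 = 2.
chi(#) = (sum chi_i) - (5-1)*chi(S^8) = 30 - 4*2 = 22

22


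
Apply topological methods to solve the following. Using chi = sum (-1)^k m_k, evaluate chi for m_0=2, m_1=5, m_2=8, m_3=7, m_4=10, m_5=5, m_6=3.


Morse theory: chi(M) = sum_k (-1)^k m_k where m_k = #(index-k critical points).
= (2) + (-5) + (8) + (-7) + (10) + (-5) + (3) = 6

6


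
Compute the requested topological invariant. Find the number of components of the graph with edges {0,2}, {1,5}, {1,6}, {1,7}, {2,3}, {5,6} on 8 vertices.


Run DFS/union-find over 8 vertices.
V = 8, E = 6.
Number of components = 3

3


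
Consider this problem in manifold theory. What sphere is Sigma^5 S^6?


Each suspension raises dimension by 1: Sigma S^n = S^{n+1}.
Sigma^5 S^6 = S^{6+5} = S^11

11


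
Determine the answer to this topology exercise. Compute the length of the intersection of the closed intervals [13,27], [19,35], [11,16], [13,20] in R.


Intersection = [max(a_i), min(b_i)] = [19, 16].
Since 19 > 16, the intersection is empty.
Length = 0

0


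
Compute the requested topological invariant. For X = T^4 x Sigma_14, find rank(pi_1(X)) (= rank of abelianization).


pi_1(A x B) = pi_1(A) x pi_1(B); rank of abelianization = b_1.
b_1(T^4) = 4, b_1(Sigma_14) = 2*14 = 28.
b_1(product) = 4 + 28 = 32

32


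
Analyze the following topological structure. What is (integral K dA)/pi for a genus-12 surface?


Gauss-Bonnet: integral K dA = 2*pi*chi(M).
chi(Sigma_12) = 2 - 2*12 = -22.
(integral K dA)/pi = 2*chi = 2*(-22) = -44

-44


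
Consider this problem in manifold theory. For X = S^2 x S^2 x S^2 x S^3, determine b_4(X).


Each S^d has Poincare polynomial 1 + t^d.
The product S^2 x S^2 x S^2 x S^3 has Poincare polynomial prod(1+t^d_i).
Expanding: b_0=1, b_2=3, b_3=1, b_4=3, b_5=3, b_6=1, b_7=3, b_9=1.
b_4 = 3

3


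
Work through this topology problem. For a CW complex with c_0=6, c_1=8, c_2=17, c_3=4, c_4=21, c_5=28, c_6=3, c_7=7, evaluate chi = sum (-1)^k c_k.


chi = sum_k (-1)^k c_k.
= (-1)^0*6 + (-1)^1*8 + (-1)^2*17 + (-1)^3*4 + (-1)^4*21 + (-1)^5*28 + (-1)^6*3 + (-1)^7*7
= (6) + (-8) + (17) + (-4) + (21) + (-28) + (3) + (-7)
= 0

0


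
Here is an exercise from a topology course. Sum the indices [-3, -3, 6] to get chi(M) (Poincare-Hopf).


Poincare-Hopf: chi(M) = sum of indices of zeros.
chi = (-3) + (-3) + (6) = 0

0


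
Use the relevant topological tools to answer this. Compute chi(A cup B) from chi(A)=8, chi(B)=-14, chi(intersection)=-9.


chi(A cup B) = chi(A) + chi(B) - chi(A cap B)
= 8 + (-14) - (-9)
= 3

3


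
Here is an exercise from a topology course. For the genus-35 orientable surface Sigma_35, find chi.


For a closed orientable surface of genus g: chi = 2 - 2g.
Here g = 35.
chi = 2 - 2*35 = 2 - 70 = -68

-68


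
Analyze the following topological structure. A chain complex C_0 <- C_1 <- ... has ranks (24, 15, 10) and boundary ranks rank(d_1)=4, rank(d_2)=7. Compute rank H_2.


rank H_k = rank(ker d_k) - rank(im d_{k+1}).
rank(ker d_2) = rank(C_2) - rank(d_2) = 10 - 7 = 3.
rank(im d_{2+1}) = 0.
rank H_2 = 3 - 0 = 3

3


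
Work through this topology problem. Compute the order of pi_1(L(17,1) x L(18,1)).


pi_1(X x Y) = pi_1(X) x pi_1(Y).
pi_1(L(17,1)) = Z/17, pi_1(L(18,1)) = Z/18.
|Z/17 x Z/18| = 17 * 18 = 306

306


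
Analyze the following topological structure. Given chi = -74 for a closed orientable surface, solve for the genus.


chi = 2 - 2g for closed orientable surfaces.
-74 = 2 - 2g
2g = 2 - (-74) = 76
g = 38

38


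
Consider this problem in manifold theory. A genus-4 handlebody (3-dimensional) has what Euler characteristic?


A genus-g handlebody deformation retracts to a wedge of g circles.
chi(vee_g S^1) = 1 - g.
chi(H_4) = 1 - 4 = -3

-3


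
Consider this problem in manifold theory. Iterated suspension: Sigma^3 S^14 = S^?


Each suspension raises dimension by 1: Sigma S^n = S^{n+1}.
Sigma^3 S^14 = S^{14+3} = S^17

17


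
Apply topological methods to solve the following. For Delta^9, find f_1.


Delta^9 has 9+1 vertices. A 1-face is a choice of 1+1 vertices.
f_1 = C(9+1, 1+1) = C(10,2) = 45

45


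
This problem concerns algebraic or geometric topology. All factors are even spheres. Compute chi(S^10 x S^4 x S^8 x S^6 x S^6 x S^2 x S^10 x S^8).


chi is multiplicative: chi(X x Y) = chi(X) chi(Y).
Each even-dim sphere has chi = 2. There are 8 factors.
chi = 2^8 = 256

256


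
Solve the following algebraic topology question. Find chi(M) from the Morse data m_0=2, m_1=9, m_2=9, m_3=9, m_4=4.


Morse theory: chi(M) = sum_k (-1)^k m_k where m_k = #(index-k critical points).
= (2) + (-9) + (9) + (-9) + (4) = -3

-3


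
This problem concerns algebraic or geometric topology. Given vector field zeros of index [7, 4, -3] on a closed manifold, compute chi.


Poincare-Hopf: chi(M) = sum of indices of zeros.
chi = (7) + (4) + (-3) = 8

8


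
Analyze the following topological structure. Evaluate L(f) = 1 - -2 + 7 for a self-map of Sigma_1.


L(f) = tr(f_0*) - tr(f_1*) + tr(f_2*).
= 1 - (-2) + (7)
= 10

10


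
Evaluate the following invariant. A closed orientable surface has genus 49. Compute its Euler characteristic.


For a closed orientable surface of genus g: chi = 2 - 2g.
Here g = 49.
chi = 2 - 2*49 = 2 - 98 = -96

-96


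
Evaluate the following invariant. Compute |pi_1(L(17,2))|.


pi_1(L(p,q)) = Z/pZ for any q coprime to p.
|pi_1(L(17,2))| = 17

17


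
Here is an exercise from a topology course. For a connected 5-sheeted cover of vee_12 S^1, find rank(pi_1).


Nielsen-Schreier: an index-n subgroup of F_r is free of rank 1 + n(r-1).
Equivalently: chi(cover) = n*chi(base); chi(vee_r S^1) = 1 - 12 = -11.
chi(E) = 5*(-11) = -55; rank = 1 - chi(E) = 1 - (-55) = 56.
rank = 1 + 5*(12-1) = 1 + 55 = 56

56


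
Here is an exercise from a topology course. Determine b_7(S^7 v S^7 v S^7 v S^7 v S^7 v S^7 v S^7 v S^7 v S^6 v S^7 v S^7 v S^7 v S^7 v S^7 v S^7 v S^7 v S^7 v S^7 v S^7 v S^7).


For a wedge of spheres, H_k (k>0) is free on one generator per sphere of dimension k.
Spheres of dimension 7: count = 19.
b_7 = 19

19


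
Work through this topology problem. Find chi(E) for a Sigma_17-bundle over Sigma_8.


For a fiber bundle F -> E -> B (with CW structure): chi(E) = chi(B) * chi(F).
chi(Sigma_8) = -14, chi(Sigma_17) = -32.
chi(E) = (-14) * (-32) = 448

448


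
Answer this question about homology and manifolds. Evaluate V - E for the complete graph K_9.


K_9: V = 9, E = C(9,2) = 36.
chi = V - E = 9 - 36 = -27

-27


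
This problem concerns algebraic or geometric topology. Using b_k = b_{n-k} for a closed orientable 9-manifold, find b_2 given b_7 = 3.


Poincare duality for closed orientable n-manifolds: b_k = b_{n-k}.
Here n = 9, so b_2 = b_7 = 3

3


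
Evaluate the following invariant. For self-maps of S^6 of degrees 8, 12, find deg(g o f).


Degree is multiplicative under composition: deg(g o f) = deg(g) * deg(f).
= 12 * 8 = 96

96


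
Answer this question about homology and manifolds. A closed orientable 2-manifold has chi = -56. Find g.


chi = 2 - 2g for closed orientable surfaces.
-56 = 2 - 2g
2g = 2 - (-56) = 58
g = 29

29


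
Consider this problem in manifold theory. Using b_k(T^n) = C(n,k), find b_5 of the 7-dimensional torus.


By the Kunneth formula, b_k(T^n) = C(n,k).
b_5(T^7) = C(7,5).
C(7,5) = 7!/(5!*2!) = 21

21


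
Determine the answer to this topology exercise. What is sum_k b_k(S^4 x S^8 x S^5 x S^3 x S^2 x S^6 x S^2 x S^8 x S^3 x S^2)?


Total Betti number is multiplicative under products.
Each S^d (d>=1) has total Betti number 2.
There are 10 sphere factors.
Total = 2^10 = 1024

1024


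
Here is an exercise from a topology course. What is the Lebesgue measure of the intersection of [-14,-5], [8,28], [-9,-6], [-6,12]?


Intersection = [max(a_i), min(b_i)] = [8, -6].
Since 8 > -6, the intersection is empty.
Length = 0

0


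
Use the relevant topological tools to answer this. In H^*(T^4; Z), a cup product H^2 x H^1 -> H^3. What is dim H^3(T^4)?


Cup product: H^p x H^q -> H^{p+q}; here p+q = 2+1 = 3.
rank H^k(T^n) = C(n,k).
C(4,3) = 4

4


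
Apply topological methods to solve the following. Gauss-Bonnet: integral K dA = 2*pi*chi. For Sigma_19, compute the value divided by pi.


Gauss-Bonnet: integral K dA = 2*pi*chi(M).
chi(Sigma_19) = 2 - 2*19 = -36.
(integral K dA)/pi = 2*chi = 2*(-36) = -72

-72


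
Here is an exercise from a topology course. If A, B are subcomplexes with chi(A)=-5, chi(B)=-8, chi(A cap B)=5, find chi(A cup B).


chi(A cup B) = chi(A) + chi(B) - chi(A cap B)
= -5 + (-8) - (5)
= -18

-18


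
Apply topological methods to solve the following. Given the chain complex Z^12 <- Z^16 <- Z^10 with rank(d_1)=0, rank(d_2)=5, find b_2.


rank H_k = rank(ker d_k) - rank(im d_{k+1}).
rank(ker d_2) = rank(C_2) - rank(d_2) = 10 - 5 = 5.
rank(im d_{2+1}) = 0.
rank H_2 = 5 - 0 = 5

5


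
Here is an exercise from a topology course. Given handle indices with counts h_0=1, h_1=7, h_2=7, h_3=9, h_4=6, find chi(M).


Handles of index k contribute (-1)^k to chi (same as CW cells).
chi = (1) + (-7) + (7) + (-9) + (6) = -2

-2


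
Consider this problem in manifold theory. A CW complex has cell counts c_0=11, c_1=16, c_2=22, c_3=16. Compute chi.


chi = sum_k (-1)^k c_k.
= (-1)^0*11 + (-1)^1*16 + (-1)^2*22 + (-1)^3*16
= (11) + (-16) + (22) + (-16)
= 1

1


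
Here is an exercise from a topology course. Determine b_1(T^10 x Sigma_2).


pi_1(A x B) = pi_1(A) x pi_1(B); rank of abelianization = b_1.
b_1(T^10) = 10, b_1(Sigma_2) = 2*2 = 4.
b_1(product) = 10 + 4 = 14

14


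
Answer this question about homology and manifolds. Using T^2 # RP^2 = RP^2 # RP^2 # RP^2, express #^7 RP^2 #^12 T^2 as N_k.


Since a >= 1, the sum is non-orientable; each T^2 can be replaced by RP^2 # RP^2 (since T^2#RP^2 = 3RP^2).
Total crosscaps k = 7 + 2*12 = 31.
Check via chi: chi = 7*1 + 12*0 - (7+12-1)*2 = -29 = 2 - k = -29. Consistent.

31


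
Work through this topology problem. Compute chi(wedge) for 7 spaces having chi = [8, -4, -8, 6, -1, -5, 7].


chi(A v B) = chi(A) + chi(B) - 1 (one point identified).
For 7 spaces: chi = (sum chi_i) - (7 - 1).
sum = 3; chi = 3 - 6 = -3

-3


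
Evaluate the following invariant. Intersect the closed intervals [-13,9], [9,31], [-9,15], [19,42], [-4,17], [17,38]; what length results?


Intersection = [max(a_i), min(b_i)] = [19, 9].
Since 19 > 9, the intersection is empty.
Length = 0

0


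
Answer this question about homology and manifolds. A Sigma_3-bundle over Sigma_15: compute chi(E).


For a fiber bundle F -> E -> B (with CW structure): chi(E) = chi(B) * chi(F).
chi(Sigma_15) = -28, chi(Sigma_3) = -4.
chi(E) = (-28) * (-4) = 112

112


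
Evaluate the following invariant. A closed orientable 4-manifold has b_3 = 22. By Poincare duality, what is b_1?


Poincare duality for closed orientable n-manifolds: b_k = b_{n-k}.
Here n = 4, so b_1 = b_3 = 22

22


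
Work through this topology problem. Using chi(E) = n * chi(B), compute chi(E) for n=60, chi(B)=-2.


For a finite covering: chi(E) = (number of sheets) * chi(B).
chi(E) = 60 * (-2) = -120

-120


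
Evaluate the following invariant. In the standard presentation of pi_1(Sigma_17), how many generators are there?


Standard presentation: pi_1(Sigma_g) = <a_1,b_1,...,a_g,b_g | [a_1,b_1]...[a_g,b_g] = 1>.
Number of generators = 2g = 2*17 = 34

34


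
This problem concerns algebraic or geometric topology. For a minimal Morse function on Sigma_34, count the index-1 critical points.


A perfect Morse function has m_k = b_k.
For Sigma_34: b_0=1, b_1=2g=68, b_2=1.
Saddles m_1 = 2g = 68

68


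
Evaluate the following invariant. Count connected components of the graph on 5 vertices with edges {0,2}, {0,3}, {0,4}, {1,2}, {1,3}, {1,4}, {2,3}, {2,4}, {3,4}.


Run DFS/union-find over 5 vertices.
V = 5, E = 9.
Number of components = 1

1


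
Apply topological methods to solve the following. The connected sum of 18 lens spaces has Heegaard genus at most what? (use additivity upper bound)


Heegaard genus satisfies g(A#B) <= g(A) + g(B).
Each lens space has g = 1.
Upper bound: 18 * 1 = 18

18


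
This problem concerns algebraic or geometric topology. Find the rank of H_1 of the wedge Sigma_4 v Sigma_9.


For a wedge: H_1(A v B) = H_1(A) + H_1(B).
b_1(Sigma_4) = 8, b_1(Sigma_9) = 18.
b_1 = 8 + 18 = 26

26


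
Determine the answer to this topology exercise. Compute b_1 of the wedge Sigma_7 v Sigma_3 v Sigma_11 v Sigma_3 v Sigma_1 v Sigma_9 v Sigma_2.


For a wedge X v Y: reduced H_k(X v Y) = H_k(X) + H_k(Y).
Each Sigma_g contributes b_1 = 2g.
b_1 = 14 + 6 + 22 + 6 + 2 + 18 + 4 = 72

72


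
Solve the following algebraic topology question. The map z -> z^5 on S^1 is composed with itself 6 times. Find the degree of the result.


deg(f) = 5. Degree is multiplicative: deg(f^6) = (deg f)^6.
deg(f^6) = (5)^6 = 15625

15625


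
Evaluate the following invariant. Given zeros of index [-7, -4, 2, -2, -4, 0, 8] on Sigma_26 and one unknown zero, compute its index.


Poincare-Hopf: sum of indices = chi(M).
chi(Sigma_26) = 2 - 2*26 = -50.
Sum of known indices = -7.
x = chi - (sum known) = -50 - (-7) = -43

-43


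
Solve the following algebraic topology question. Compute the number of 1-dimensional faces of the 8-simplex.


Delta^8 has 8+1 vertices. A 1-face is a choice of 1+1 vertices.
f_1 = C(8+1, 1+1) = C(9,2) = 36

36


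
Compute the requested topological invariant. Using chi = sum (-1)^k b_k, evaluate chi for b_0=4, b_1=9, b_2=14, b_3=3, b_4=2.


chi = sum_k (-1)^k b_k.
= (4) + (-9) + (14) + (-3) + (2)
= 8

8


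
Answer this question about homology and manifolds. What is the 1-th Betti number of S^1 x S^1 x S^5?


Each S^d has Poincare polynomial 1 + t^d.
The product S^1 x S^1 x S^5 has Poincare polynomial prod(1+t^d_i).
Expanding: b_0=1, b_1=2, b_2=1, b_5=1, b_6=2, b_7=1.
b_1 = 2

2


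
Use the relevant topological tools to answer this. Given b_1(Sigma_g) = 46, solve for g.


For a closed orientable surface: b_1 = 2g.
46 = 2g
g = 46 / 2 = 23

23


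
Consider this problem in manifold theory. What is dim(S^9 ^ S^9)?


S^m ^ S^n = S^{m+n}.
k = 9 + 9 = 18

18


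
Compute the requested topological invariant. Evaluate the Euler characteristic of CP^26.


CP^26 has one cell in each even dimension 0, 2, ..., 2*26 (26+1 cells total).
All cells are even-dimensional, so chi = number of cells.
chi = 26 + 1 = 27

27


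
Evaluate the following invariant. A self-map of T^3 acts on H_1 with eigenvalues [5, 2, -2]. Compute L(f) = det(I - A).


For a torus self-map: L(f) = det(I - A) where A acts on H_1.
L(f) = (1-5) * (1-2) * (1--2) = -4 * -1 * 3 = 12

12


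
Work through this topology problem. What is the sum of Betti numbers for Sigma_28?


For Sigma_28: b_0 = 1, b_1 = 2g = 56, b_2 = 1.
Total = 1 + 56 + 1 = 58

58


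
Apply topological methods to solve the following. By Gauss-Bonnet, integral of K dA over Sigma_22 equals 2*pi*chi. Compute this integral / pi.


Gauss-Bonnet: integral K dA = 2*pi*chi(M).
chi(Sigma_22) = 2 - 2*22 = -42.
(integral K dA)/pi = 2*chi = 2*(-42) = -84

-84


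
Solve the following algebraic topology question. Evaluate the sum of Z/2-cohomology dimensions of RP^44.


H^k(RP^44; Z/2) = Z/2 for each 0 <= k <= 44.
Total dimension = 44 + 1 = 45

45


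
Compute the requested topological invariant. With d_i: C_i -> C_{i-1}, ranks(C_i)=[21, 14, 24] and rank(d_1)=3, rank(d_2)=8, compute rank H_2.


rank H_k = rank(ker d_k) - rank(im d_{k+1}).
rank(ker d_2) = rank(C_2) - rank(d_2) = 24 - 8 = 16.
rank(im d_{2+1}) = 0.
rank H_2 = 16 - 0 = 16

16


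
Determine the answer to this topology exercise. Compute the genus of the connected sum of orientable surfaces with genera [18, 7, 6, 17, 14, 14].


Genus is additive under connected sum of orientable surfaces.
g = 18 + 7 + 6 + 17 + 14 + 14 = 76

76


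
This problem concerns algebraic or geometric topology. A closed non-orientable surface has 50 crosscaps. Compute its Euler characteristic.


For a non-orientable closed surface with k crosscaps: chi = 2 - k.
Here k = 50.
chi = 2 - 50 = -48

-48


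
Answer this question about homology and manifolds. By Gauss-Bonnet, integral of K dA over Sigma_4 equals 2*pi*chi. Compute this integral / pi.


Gauss-Bonnet: integral K dA = 2*pi*chi(M).
chi(Sigma_4) = 2 - 2*4 = -6.
(integral K dA)/pi = 2*chi = 2*(-6) = -12

-12


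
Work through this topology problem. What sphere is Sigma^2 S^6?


Each suspension raises dimension by 1: Sigma S^n = S^{n+1}.
Sigma^2 S^6 = S^{6+2} = S^8

8


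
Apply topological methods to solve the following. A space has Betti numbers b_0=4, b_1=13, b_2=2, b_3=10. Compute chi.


chi = sum_k (-1)^k b_k.
= (4) + (-13) + (2) + (-10)
= -17

-17


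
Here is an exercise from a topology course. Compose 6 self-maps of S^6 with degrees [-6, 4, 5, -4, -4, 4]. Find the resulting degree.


Degree is multiplicative: deg(composition) = product of degrees.
= (-6) * (4) * (5) * (-4) * (-4) * (4) = -7680

-7680


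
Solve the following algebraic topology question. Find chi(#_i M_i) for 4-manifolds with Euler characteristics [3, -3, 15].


For n-manifolds: chi(A#B) = chi(A) + chi(B) - chi(S^4).
chi(S^4) = 1 + (-1)^4 = 2.
chi(#) = (sum chi_i) - (3-1)*chi(S^4) = 15 - 2*2 = 11

11


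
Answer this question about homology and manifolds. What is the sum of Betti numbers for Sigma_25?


For Sigma_25: b_0 = 1, b_1 = 2g = 50, b_2 = 1.
Total = 1 + 50 + 1 = 52

52


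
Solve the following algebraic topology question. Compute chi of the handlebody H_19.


A genus-g handlebody deformation retracts to a wedge of g circles.
chi(vee_g S^1) = 1 - g.
chi(H_19) = 1 - 19 = -18

-18


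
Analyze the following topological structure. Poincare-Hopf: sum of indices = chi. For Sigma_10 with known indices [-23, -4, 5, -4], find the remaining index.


Poincare-Hopf: sum of indices = chi(M).
chi(Sigma_10) = 2 - 2*10 = -18.
Sum of known indices = -26.
x = chi - (sum known) = -18 - (-26) = 8

8


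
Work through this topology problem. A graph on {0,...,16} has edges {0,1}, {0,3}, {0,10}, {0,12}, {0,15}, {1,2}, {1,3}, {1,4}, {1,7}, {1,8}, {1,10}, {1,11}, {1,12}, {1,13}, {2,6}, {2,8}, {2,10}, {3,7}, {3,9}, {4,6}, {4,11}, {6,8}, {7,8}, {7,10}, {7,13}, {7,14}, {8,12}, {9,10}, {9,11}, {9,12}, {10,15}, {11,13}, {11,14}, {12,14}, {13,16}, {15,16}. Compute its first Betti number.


b_1 = E - V + (number of components).
E = 36, V = 17, components = 2.
b_1 = 36 - 17 + 2 = 21

21


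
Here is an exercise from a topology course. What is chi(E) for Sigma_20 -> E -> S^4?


chi(S^4) = 2 (n even), chi(Sigma_20) = 2 - 2*20 = -38.
chi(E) = 2 * (-38) = -76

-76


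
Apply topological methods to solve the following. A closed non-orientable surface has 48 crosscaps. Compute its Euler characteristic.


For a non-orientable closed surface with k crosscaps: chi = 2 - k.
Here k = 48.
chi = 2 - 48 = -46

-46


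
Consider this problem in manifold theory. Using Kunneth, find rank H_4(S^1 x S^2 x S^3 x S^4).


Each S^d has Poincare polynomial 1 + t^d.
The product S^1 x S^2 x S^3 x S^4 has Poincare polynomial prod(1+t^d_i).
Expanding: b_0=1, b_1=1, b_2=1, b_3=2, b_4=2, b_5=2, b_6=2, b_7=2, b_8=1, b_9=1, b_10=1.
b_4 = 2

2


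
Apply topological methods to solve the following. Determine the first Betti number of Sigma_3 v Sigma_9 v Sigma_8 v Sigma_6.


For a wedge X v Y: reduced H_k(X v Y) = H_k(X) + H_k(Y).
Each Sigma_g contributes b_1 = 2g.
b_1 = 6 + 18 + 16 + 12 = 52

52


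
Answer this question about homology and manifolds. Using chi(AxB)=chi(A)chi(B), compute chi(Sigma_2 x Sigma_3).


chi(Sigma_2) = 2 - 2*2 = -2
chi(Sigma_3) = 2 - 2*3 = -4
chi(product) = (-2) * (-4) = 8

8


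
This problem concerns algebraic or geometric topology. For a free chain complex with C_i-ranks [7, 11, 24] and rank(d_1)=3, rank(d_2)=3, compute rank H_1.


rank H_k = rank(ker d_k) - rank(im d_{k+1}).
rank(ker d_1) = rank(C_1) - rank(d_1) = 11 - 3 = 8.
rank(im d_{1+1}) = 3.
rank H_1 = 8 - 3 = 5

5


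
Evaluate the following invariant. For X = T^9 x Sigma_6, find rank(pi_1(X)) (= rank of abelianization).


pi_1(A x B) = pi_1(A) x pi_1(B); rank of abelianization = b_1.
b_1(T^9) = 9, b_1(Sigma_6) = 2*6 = 12.
b_1(product) = 9 + 12 = 21

21


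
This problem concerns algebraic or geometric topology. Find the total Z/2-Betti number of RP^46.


H^k(RP^46; Z/2) = Z/2 for each 0 <= k <= 46.
Total dimension = 46 + 1 = 47

47


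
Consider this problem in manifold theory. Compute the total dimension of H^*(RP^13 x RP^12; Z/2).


dim H^*(RP^n; Z/2) = n+1 (one Z/2 in each degree 0..n).
Total Betti number is multiplicative.
Total = (13+1) * (12+1) = 14 * 13 = 182

182


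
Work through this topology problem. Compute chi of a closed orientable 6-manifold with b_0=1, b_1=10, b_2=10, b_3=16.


By Poincare duality b_k = b_{6-k}, so full Betti numbers: b_0=1, b_1=10, b_2=10, b_3=16, b_4=10, b_5=10, b_6=1.
chi = sum (-1)^k b_k = -14

-14


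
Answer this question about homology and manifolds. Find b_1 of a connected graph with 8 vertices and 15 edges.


For a connected graph: rank(pi_1) = b_1 = E - V + 1 = 1 - chi.
chi = V - E = 8 - 15 = -7.
rank = 1 - (-7) = 15 - 8 + 1 = 8

8


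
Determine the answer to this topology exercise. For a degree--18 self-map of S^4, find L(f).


On S^4: L(f) = tr(f_0*) + (-1)^4 tr(f_4*) = 1 + (-1)^4 * deg(f).
L(f) = 1 + (-1)^4 * -18 = 1 + -18 = -17

-17


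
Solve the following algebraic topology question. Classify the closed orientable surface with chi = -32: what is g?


chi = 2 - 2g for closed orientable surfaces.
-32 = 2 - 2g
2g = 2 - (-32) = 34
g = 17

17


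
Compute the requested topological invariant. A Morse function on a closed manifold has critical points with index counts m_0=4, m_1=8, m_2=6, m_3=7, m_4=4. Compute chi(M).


Morse theory: chi(M) = sum_k (-1)^k m_k where m_k = #(index-k critical points).
= (4) + (-8) + (6) + (-7) + (4) = -1

-1


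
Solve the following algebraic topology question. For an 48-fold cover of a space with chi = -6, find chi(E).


For a finite covering: chi(E) = (number of sheets) * chi(B).
chi(E) = 48 * (-6) = -288

-288


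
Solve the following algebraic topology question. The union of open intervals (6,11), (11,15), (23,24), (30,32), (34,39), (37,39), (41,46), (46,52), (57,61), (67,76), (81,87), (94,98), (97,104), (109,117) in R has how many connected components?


Sort and merge overlapping open intervals.
Merged: (6,11), (11,15), (23,24), (30,32), (34,39), (41,46), (46,52), (57,61), (67,76), (81,87), (94,104), (109,117).
Number of components = 12

12


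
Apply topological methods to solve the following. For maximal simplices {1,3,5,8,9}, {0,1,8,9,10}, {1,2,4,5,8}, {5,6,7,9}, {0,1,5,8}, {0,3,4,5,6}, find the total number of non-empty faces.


Each maximal simplex on m vertices has 2^m - 1 nonempty faces.
Take the union (dedupe shared faces).
Total distinct faces = 117

117


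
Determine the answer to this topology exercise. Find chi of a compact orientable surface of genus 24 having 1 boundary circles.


For a compact orientable surface with genus g and b boundary components: chi = 2 - 2g - b.
chi = 2 - 2*24 - 1 = 2 - 48 - 1 = -47

-47


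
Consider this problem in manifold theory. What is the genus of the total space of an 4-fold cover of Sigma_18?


For an n-sheeted cover: chi(E) = n * chi(B).
chi(Sigma_18) = 2 - 2*18 = -34.
chi(E) = 4 * (-34) = -136.
genus(E) = (2 - chi(E))/2 = (2 - (-136))/2 = 138/2 = 69

69


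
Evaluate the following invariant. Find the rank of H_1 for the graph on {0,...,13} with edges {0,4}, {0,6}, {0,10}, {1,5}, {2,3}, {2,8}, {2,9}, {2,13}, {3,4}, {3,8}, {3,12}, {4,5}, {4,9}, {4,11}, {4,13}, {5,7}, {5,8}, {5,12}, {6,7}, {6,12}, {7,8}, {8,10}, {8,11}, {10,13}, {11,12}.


b_1 = E - V + (number of components).
E = 25, V = 14, components = 1.
b_1 = 25 - 14 + 1 = 12

12


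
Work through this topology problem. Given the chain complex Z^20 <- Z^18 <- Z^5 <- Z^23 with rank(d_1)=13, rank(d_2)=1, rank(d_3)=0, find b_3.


rank H_k = rank(ker d_k) - rank(im d_{k+1}).
rank(ker d_3) = rank(C_3) - rank(d_3) = 23 - 0 = 23.
rank(im d_{3+1}) = 0.
rank H_3 = 23 - 0 = 23

23


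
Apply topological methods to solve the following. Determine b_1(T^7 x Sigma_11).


pi_1(A x B) = pi_1(A) x pi_1(B); rank of abelianization = b_1.
b_1(T^7) = 7, b_1(Sigma_11) = 2*11 = 22.
b_1(product) = 7 + 22 = 29

29


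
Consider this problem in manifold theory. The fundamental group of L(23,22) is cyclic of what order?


pi_1(L(p,q)) = Z/pZ for any q coprime to p.
|pi_1(L(23,22))| = 23

23


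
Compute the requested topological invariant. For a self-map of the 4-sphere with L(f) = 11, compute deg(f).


L(f) = 1 + (-1)^4 deg(f) on S^4.
11 = 1 + (-1)^4 * deg(f)
(-1)^4 * deg(f) = 10
deg(f) = 10

10


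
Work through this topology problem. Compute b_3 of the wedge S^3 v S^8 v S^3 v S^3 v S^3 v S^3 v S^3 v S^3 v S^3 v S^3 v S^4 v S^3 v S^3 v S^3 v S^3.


For a wedge of spheres, H_k (k>0) is free on one generator per sphere of dimension k.
Spheres of dimension 3: count = 13.
b_3 = 13

13


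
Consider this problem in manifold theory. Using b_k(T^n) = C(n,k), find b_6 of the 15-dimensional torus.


By the Kunneth formula, b_k(T^n) = C(n,k).
b_6(T^15) = C(15,6).
C(15,6) = 15!/(6!*9!) = 5005

5005


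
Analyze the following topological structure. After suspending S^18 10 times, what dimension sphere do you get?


Each suspension raises dimension by 1: Sigma S^n = S^{n+1}.
Sigma^10 S^18 = S^{18+10} = S^28

28


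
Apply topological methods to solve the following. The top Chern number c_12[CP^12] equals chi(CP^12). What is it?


For any closed oriented manifold, <e(TM),[M]> = chi(M).
chi(CP^12) = 12+1 = 13

13


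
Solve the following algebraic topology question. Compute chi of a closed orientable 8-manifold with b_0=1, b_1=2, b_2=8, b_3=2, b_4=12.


By Poincare duality b_k = b_{8-k}, so full Betti numbers: b_0=1, b_1=2, b_2=8, b_3=2, b_4=12, b_5=2, b_6=8, b_7=2, b_8=1.
chi = sum (-1)^k b_k = 22

22


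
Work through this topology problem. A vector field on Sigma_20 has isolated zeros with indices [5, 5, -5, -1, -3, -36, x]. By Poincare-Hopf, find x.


Poincare-Hopf: sum of indices = chi(M).
chi(Sigma_20) = 2 - 2*20 = -38.
Sum of known indices = -35.
x = chi - (sum known) = -38 - (-35) = -3

-3


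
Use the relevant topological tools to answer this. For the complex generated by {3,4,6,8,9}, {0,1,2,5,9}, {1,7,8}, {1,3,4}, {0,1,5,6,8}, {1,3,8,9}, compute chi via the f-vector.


Enumerate all faces; f-vector: f_0=10, f_1=30, f_2=34, f_3=16, f_4=3.
chi = sum (-1)^k f_k = 1

1


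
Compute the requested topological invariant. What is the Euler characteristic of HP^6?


HP^6 has one cell in each dimension 0, 4, ..., 4*6 (6+1 cells, all even-dim).
chi = 6 + 1 = 7

7


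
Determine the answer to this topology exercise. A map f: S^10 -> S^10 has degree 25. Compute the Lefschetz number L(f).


On S^10: L(f) = tr(f_0*) + (-1)^10 tr(f_10*) = 1 + (-1)^10 * deg(f).
L(f) = 1 + (-1)^10 * 25 = 1 + 25 = 26

26


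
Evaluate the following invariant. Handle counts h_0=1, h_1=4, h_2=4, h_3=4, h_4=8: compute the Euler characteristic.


Handles of index k contribute (-1)^k to chi (same as CW cells).
chi = (1) + (-4) + (4) + (-4) + (8) = 5

5


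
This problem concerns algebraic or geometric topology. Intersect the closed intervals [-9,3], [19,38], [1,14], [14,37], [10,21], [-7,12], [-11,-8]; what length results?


Intersection = [max(a_i), min(b_i)] = [19, -8].
Since 19 > -8, the intersection is empty.
Length = 0

0


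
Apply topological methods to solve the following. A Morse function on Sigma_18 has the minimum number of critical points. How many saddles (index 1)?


A perfect Morse function has m_k = b_k.
For Sigma_18: b_0=1, b_1=2g=36, b_2=1.
Saddles m_1 = 2g = 36

36


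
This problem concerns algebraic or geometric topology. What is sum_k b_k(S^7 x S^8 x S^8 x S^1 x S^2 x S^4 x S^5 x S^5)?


Total Betti number is multiplicative under products.
Each S^d (d>=1) has total Betti number 2.
There are 8 sphere factors.
Total = 2^8 = 256

256


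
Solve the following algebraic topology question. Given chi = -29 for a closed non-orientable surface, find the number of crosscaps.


chi = 2 - k for closed non-orientable surfaces with k crosscaps.
-29 = 2 - k
k = 2 - (-29) = 31

31


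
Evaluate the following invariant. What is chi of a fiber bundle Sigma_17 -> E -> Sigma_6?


For a fiber bundle F -> E -> B (with CW structure): chi(E) = chi(B) * chi(F).
chi(Sigma_6) = -10, chi(Sigma_17) = -32.
chi(E) = (-10) * (-32) = 320

320


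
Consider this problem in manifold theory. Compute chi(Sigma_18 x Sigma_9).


chi(Sigma_18) = 2 - 2*18 = -34
chi(Sigma_9) = 2 - 2*9 = -16
chi(product) = (-34) * (-16) = 544

544


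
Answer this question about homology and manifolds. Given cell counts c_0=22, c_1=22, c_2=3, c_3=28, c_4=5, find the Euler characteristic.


chi = sum_k (-1)^k c_k.
= (-1)^0*22 + (-1)^1*22 + (-1)^2*3 + (-1)^3*28 + (-1)^4*5
= (22) + (-22) + (3) + (-28) + (5)
= -20

-20


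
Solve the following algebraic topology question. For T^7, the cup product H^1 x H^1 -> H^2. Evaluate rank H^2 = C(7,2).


Cup product: H^p x H^q -> H^{p+q}; here p+q = 1+1 = 2.
rank H^k(T^n) = C(n,k).
C(7,2) = 21

21


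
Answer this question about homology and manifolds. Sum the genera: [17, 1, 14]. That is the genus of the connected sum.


Genus is additive under connected sum of orientable surfaces.
g = 17 + 1 + 14 = 32

32


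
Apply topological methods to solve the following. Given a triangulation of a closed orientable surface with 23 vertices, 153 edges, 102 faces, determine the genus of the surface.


chi = V - E + F = 23 - 153 + 102 = -28
For orientable closed surface: chi = 2 - 2g, so g = (2 - chi)/2.
g = (2 - (-28)) / 2 = 30 / 2 = 15

15


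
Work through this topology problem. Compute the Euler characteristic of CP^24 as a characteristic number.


For any closed oriented manifold, <e(TM),[M]> = chi(M).
chi(CP^24) = 24+1 = 25

25


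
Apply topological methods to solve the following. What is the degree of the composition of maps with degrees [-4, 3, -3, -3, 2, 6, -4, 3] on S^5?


Degree is multiplicative: deg(composition) = product of degrees.
= (-4) * (3) * (-3) * (-3) * (2) * (6) * (-4) * (3) = 15552

15552


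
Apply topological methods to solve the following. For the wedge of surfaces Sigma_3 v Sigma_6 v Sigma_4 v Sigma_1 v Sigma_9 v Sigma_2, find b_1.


For a wedge X v Y: reduced H_k(X v Y) = H_k(X) + H_k(Y).
Each Sigma_g contributes b_1 = 2g.
b_1 = 6 + 12 + 8 + 2 + 18 + 4 = 50

50


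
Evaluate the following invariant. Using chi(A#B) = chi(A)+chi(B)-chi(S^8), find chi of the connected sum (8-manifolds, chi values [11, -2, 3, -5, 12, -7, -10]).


For n-manifolds: chi(A#B) = chi(A) + chi(B) - chi(S^8).
chi(S^8) = 1 + (-1)^8 = 2.
chi(#) = (sum chi_i) - (7-1)*chi(S^8) = 2 - 6*2 = -10

-10


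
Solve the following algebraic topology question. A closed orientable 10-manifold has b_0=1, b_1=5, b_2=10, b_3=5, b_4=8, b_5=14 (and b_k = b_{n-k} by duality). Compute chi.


By Poincare duality b_k = b_{10-k}, so full Betti numbers: b_0=1, b_1=5, b_2=10, b_3=5, b_4=8, b_5=14, b_6=8, b_7=5, b_8=10, b_9=5, b_10=1.
chi = sum (-1)^k b_k = 4

4


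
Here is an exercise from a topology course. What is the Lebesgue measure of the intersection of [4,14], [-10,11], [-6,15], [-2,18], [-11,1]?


Intersection = [max(a_i), min(b_i)] = [4, 1].
Since 4 > 1, the intersection is empty.
Length = 0

0


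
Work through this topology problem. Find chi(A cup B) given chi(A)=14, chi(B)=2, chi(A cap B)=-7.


chi(A cup B) = chi(A) + chi(B) - chi(A cap B)
= 14 + (2) - (-7)
= 23

23


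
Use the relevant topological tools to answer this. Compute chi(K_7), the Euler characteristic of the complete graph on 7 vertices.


K_7: V = 7, E = C(7,2) = 21.
chi = V - E = 7 - 21 = -14

-14


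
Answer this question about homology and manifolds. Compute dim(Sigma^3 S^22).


Each suspension raises dimension by 1: Sigma S^n = S^{n+1}.
Sigma^3 S^22 = S^{22+3} = S^25

25


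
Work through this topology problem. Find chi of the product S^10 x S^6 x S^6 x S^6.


chi is multiplicative: chi(X x Y) = chi(X) chi(Y).
Each even-dim sphere has chi = 2. There are 4 factors.
chi = 2^4 = 16

16


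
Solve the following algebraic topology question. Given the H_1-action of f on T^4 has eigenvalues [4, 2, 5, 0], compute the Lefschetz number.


For a torus self-map: L(f) = det(I - A) where A acts on H_1.
L(f) = (1-4) * (1-2) * (1-5) * (1-0) = -3 * -1 * -4 * 1 = -12

-12


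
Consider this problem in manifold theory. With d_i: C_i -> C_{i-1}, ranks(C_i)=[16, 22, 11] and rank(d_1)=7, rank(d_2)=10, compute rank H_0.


rank H_k = rank(ker d_k) - rank(im d_{k+1}).
rank(ker d_0) = rank(C_0) - rank(d_0) = 16 - 0 = 16.
rank(im d_{0+1}) = 7.
rank H_0 = 16 - 7 = 9

9


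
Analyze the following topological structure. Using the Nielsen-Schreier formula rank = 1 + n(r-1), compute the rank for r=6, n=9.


Nielsen-Schreier: an index-n subgroup of F_r is free of rank 1 + n(r-1).
Equivalently: chi(cover) = n*chi(base); chi(vee_r S^1) = 1 - 6 = -5.
chi(E) = 9*(-5) = -45; rank = 1 - chi(E) = 1 - (-45) = 46.
rank = 1 + 9*(6-1) = 1 + 45 = 46

46


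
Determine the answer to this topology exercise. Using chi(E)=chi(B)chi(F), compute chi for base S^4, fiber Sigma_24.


chi(S^4) = 2 (n even), chi(Sigma_24) = 2 - 2*24 = -46.
chi(E) = 2 * (-46) = -92

-92


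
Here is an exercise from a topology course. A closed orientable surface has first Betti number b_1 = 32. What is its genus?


For a closed orientable surface: b_1 = 2g.
32 = 2g
g = 32 / 2 = 16

16


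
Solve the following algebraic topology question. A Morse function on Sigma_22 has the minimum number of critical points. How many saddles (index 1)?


A perfect Morse function has m_k = b_k.
For Sigma_22: b_0=1, b_1=2g=44, b_2=1.
Saddles m_1 = 2g = 44

44


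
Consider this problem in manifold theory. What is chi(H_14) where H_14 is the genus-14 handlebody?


A genus-g handlebody deformation retracts to a wedge of g circles.
chi(vee_g S^1) = 1 - g.
chi(H_14) = 1 - 14 = -13

-13


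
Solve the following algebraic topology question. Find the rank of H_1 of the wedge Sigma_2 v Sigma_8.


For a wedge: H_1(A v B) = H_1(A) + H_1(B).
b_1(Sigma_2) = 4, b_1(Sigma_8) = 16.
b_1 = 4 + 16 = 20

20


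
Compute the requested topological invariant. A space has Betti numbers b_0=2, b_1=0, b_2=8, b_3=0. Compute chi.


chi = sum_k (-1)^k b_k.
= (2) + (0) + (8) + (0)
= 10

10


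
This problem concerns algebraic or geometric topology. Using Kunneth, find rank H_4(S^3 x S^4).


Each S^d has Poincare polynomial 1 + t^d.
The product S^3 x S^4 has Poincare polynomial prod(1+t^d_i).
Expanding: b_0=1, b_3=1, b_4=1, b_7=1.
b_4 = 1

1


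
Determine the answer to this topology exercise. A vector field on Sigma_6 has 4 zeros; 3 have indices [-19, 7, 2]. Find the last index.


Poincare-Hopf: sum of indices = chi(M).
chi(Sigma_6) = 2 - 2*6 = -10.
Sum of known indices = -10.
x = chi - (sum known) = -10 - (-10) = 0

0


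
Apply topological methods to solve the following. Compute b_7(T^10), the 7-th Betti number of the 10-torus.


By the Kunneth formula, b_k(T^n) = C(n,k).
b_7(T^10) = C(10,7).
C(10,7) = 10!/(7!*3!) = 120

120


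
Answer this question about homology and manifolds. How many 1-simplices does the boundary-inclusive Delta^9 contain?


Delta^9 has 9+1 vertices. A 1-face is a choice of 1+1 vertices.
f_1 = C(9+1, 1+1) = C(10,2) = 45

45


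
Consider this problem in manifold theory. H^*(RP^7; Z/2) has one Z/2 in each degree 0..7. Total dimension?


H^k(RP^7; Z/2) = Z/2 for each 0 <= k <= 7.
Total dimension = 7 + 1 = 8

8


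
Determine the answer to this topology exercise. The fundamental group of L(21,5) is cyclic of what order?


pi_1(L(p,q)) = Z/pZ for any q coprime to p.
|pi_1(L(21,5))| = 21

21


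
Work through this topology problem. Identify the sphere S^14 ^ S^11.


S^m ^ S^n = S^{m+n}.
k = 14 + 11 = 25

25


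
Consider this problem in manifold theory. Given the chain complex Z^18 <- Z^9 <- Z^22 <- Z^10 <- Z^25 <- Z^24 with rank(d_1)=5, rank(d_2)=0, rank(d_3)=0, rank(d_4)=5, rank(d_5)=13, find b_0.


rank H_k = rank(ker d_k) - rank(im d_{k+1}).
rank(ker d_0) = rank(C_0) - rank(d_0) = 18 - 0 = 18.
rank(im d_{0+1}) = 5.
rank H_0 = 18 - 5 = 13

13


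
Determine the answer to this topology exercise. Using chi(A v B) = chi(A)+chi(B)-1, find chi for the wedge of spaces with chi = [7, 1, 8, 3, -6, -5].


chi(A v B) = chi(A) + chi(B) - 1 (one point identified).
For 6 spaces: chi = (sum chi_i) - (6 - 1).
sum = 8; chi = 8 - 5 = 3

3


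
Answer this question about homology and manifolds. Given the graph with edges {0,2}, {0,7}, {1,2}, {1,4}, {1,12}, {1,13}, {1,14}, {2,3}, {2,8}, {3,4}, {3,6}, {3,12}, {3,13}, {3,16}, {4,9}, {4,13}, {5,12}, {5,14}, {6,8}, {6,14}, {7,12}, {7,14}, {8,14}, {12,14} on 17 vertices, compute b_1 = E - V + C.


b_1 = E - V + (number of components).
E = 24, V = 17, components = 4.
b_1 = 24 - 17 + 4 = 11

11


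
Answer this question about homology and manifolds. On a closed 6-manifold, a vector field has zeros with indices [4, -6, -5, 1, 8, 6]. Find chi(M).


Poincare-Hopf: chi(M) = sum of indices of zeros.
chi = (4) + (-6) + (-5) + (1) + (8) + (6) = 8

8


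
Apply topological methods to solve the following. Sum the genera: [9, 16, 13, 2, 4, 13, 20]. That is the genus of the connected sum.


Genus is additive under connected sum of orientable surfaces.
g = 9 + 16 + 13 + 2 + 4 + 13 + 20 = 77

77
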